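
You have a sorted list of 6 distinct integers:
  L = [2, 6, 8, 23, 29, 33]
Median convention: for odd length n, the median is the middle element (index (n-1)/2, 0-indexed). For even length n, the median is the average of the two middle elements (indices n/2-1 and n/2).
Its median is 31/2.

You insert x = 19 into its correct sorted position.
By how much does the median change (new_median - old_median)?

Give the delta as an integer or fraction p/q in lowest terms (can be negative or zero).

Old median = 31/2
After inserting x = 19: new sorted = [2, 6, 8, 19, 23, 29, 33]
New median = 19
Delta = 19 - 31/2 = 7/2

Answer: 7/2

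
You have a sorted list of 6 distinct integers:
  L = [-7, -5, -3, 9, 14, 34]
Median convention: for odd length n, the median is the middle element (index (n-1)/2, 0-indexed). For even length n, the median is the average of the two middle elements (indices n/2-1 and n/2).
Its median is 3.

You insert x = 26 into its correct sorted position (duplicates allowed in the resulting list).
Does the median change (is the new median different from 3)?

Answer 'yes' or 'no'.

Answer: yes

Derivation:
Old median = 3
Insert x = 26
New median = 9
Changed? yes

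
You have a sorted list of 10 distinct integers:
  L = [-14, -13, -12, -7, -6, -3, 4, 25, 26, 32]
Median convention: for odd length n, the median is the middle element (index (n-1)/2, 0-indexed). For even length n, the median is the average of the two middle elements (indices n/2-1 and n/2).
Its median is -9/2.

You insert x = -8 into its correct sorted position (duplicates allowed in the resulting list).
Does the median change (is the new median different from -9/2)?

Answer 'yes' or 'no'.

Old median = -9/2
Insert x = -8
New median = -6
Changed? yes

Answer: yes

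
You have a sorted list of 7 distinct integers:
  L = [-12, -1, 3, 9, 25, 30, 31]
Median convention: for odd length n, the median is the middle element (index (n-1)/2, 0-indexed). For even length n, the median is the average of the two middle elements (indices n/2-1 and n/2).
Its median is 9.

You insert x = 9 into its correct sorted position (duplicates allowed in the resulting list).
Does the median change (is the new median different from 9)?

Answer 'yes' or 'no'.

Answer: no

Derivation:
Old median = 9
Insert x = 9
New median = 9
Changed? no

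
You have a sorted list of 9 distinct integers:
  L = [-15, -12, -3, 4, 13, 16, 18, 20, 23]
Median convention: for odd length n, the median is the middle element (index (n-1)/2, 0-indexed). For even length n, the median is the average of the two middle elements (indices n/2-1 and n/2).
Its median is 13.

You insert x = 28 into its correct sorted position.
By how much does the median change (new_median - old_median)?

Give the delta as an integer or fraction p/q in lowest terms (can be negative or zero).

Old median = 13
After inserting x = 28: new sorted = [-15, -12, -3, 4, 13, 16, 18, 20, 23, 28]
New median = 29/2
Delta = 29/2 - 13 = 3/2

Answer: 3/2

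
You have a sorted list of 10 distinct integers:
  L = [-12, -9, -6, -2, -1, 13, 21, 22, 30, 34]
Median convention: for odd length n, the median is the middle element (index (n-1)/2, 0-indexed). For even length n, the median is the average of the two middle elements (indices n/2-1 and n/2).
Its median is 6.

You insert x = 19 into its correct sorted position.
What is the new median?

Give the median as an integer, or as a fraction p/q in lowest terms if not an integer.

Old list (sorted, length 10): [-12, -9, -6, -2, -1, 13, 21, 22, 30, 34]
Old median = 6
Insert x = 19
Old length even (10). Middle pair: indices 4,5 = -1,13.
New length odd (11). New median = single middle element.
x = 19: 6 elements are < x, 4 elements are > x.
New sorted list: [-12, -9, -6, -2, -1, 13, 19, 21, 22, 30, 34]
New median = 13

Answer: 13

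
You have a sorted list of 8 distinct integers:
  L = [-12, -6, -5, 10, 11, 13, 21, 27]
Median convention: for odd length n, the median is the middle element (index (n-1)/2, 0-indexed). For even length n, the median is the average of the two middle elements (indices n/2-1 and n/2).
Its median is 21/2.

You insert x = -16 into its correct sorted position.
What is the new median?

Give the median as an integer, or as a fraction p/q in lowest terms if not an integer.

Old list (sorted, length 8): [-12, -6, -5, 10, 11, 13, 21, 27]
Old median = 21/2
Insert x = -16
Old length even (8). Middle pair: indices 3,4 = 10,11.
New length odd (9). New median = single middle element.
x = -16: 0 elements are < x, 8 elements are > x.
New sorted list: [-16, -12, -6, -5, 10, 11, 13, 21, 27]
New median = 10

Answer: 10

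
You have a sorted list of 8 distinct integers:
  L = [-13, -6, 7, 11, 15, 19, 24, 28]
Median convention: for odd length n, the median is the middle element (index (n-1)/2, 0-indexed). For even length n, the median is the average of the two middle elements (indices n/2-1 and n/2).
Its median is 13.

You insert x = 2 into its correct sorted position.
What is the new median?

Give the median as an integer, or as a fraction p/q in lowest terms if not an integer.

Answer: 11

Derivation:
Old list (sorted, length 8): [-13, -6, 7, 11, 15, 19, 24, 28]
Old median = 13
Insert x = 2
Old length even (8). Middle pair: indices 3,4 = 11,15.
New length odd (9). New median = single middle element.
x = 2: 2 elements are < x, 6 elements are > x.
New sorted list: [-13, -6, 2, 7, 11, 15, 19, 24, 28]
New median = 11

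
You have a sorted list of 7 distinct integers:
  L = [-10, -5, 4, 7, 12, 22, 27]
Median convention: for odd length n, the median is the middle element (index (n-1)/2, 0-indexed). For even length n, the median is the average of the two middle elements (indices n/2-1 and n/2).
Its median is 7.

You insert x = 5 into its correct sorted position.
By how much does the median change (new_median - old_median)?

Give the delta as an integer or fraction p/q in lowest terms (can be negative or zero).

Answer: -1

Derivation:
Old median = 7
After inserting x = 5: new sorted = [-10, -5, 4, 5, 7, 12, 22, 27]
New median = 6
Delta = 6 - 7 = -1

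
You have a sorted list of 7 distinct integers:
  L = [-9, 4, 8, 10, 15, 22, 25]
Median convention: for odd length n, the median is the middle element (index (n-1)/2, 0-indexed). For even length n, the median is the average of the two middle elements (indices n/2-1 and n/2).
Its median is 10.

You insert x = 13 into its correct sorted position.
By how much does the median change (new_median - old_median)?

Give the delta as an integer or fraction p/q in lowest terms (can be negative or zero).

Answer: 3/2

Derivation:
Old median = 10
After inserting x = 13: new sorted = [-9, 4, 8, 10, 13, 15, 22, 25]
New median = 23/2
Delta = 23/2 - 10 = 3/2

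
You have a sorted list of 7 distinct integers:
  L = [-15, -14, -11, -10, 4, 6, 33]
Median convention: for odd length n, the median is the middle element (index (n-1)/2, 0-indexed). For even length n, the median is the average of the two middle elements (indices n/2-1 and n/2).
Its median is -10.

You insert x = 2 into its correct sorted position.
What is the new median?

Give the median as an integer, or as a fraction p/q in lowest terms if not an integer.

Answer: -4

Derivation:
Old list (sorted, length 7): [-15, -14, -11, -10, 4, 6, 33]
Old median = -10
Insert x = 2
Old length odd (7). Middle was index 3 = -10.
New length even (8). New median = avg of two middle elements.
x = 2: 4 elements are < x, 3 elements are > x.
New sorted list: [-15, -14, -11, -10, 2, 4, 6, 33]
New median = -4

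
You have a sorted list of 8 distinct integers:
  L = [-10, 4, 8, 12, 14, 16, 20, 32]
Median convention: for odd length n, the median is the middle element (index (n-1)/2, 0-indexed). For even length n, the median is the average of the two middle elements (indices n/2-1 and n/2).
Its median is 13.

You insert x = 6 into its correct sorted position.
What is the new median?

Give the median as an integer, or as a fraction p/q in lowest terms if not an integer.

Answer: 12

Derivation:
Old list (sorted, length 8): [-10, 4, 8, 12, 14, 16, 20, 32]
Old median = 13
Insert x = 6
Old length even (8). Middle pair: indices 3,4 = 12,14.
New length odd (9). New median = single middle element.
x = 6: 2 elements are < x, 6 elements are > x.
New sorted list: [-10, 4, 6, 8, 12, 14, 16, 20, 32]
New median = 12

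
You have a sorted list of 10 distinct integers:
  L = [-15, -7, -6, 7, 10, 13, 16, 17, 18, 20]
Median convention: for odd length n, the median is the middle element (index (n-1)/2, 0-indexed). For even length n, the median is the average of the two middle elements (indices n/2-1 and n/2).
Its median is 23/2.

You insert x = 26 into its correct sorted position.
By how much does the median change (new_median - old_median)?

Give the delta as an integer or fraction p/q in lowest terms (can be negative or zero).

Answer: 3/2

Derivation:
Old median = 23/2
After inserting x = 26: new sorted = [-15, -7, -6, 7, 10, 13, 16, 17, 18, 20, 26]
New median = 13
Delta = 13 - 23/2 = 3/2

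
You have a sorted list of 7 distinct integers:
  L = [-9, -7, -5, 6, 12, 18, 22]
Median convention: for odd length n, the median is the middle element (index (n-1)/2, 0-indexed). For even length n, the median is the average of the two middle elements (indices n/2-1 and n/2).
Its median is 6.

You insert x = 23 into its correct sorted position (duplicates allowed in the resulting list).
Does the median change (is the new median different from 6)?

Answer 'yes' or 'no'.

Answer: yes

Derivation:
Old median = 6
Insert x = 23
New median = 9
Changed? yes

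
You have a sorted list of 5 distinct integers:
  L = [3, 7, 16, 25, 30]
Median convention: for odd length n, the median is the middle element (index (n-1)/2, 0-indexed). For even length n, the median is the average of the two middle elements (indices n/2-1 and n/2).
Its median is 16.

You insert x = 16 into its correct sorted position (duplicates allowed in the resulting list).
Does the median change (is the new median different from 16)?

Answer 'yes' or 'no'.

Answer: no

Derivation:
Old median = 16
Insert x = 16
New median = 16
Changed? no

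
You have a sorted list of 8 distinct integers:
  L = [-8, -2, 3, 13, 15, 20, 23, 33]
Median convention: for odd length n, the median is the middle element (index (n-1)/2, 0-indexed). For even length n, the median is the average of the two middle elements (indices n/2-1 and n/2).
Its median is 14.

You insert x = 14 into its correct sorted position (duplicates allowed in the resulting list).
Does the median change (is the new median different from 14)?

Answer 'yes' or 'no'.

Answer: no

Derivation:
Old median = 14
Insert x = 14
New median = 14
Changed? no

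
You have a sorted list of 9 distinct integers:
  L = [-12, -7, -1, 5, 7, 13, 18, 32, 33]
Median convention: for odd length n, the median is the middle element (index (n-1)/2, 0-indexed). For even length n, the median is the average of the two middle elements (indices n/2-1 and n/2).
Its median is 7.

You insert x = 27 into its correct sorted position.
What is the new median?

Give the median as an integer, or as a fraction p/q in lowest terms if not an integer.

Answer: 10

Derivation:
Old list (sorted, length 9): [-12, -7, -1, 5, 7, 13, 18, 32, 33]
Old median = 7
Insert x = 27
Old length odd (9). Middle was index 4 = 7.
New length even (10). New median = avg of two middle elements.
x = 27: 7 elements are < x, 2 elements are > x.
New sorted list: [-12, -7, -1, 5, 7, 13, 18, 27, 32, 33]
New median = 10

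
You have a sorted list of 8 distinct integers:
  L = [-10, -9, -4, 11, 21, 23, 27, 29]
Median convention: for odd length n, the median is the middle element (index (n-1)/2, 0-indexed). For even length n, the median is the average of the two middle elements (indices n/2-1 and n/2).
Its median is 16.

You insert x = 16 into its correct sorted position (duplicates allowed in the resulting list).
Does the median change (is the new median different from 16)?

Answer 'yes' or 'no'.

Old median = 16
Insert x = 16
New median = 16
Changed? no

Answer: no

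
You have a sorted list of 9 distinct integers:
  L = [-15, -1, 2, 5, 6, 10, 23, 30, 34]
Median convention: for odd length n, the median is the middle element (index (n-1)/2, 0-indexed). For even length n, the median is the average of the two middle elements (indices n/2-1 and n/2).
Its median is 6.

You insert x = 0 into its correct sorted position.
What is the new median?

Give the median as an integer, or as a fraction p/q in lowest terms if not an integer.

Old list (sorted, length 9): [-15, -1, 2, 5, 6, 10, 23, 30, 34]
Old median = 6
Insert x = 0
Old length odd (9). Middle was index 4 = 6.
New length even (10). New median = avg of two middle elements.
x = 0: 2 elements are < x, 7 elements are > x.
New sorted list: [-15, -1, 0, 2, 5, 6, 10, 23, 30, 34]
New median = 11/2

Answer: 11/2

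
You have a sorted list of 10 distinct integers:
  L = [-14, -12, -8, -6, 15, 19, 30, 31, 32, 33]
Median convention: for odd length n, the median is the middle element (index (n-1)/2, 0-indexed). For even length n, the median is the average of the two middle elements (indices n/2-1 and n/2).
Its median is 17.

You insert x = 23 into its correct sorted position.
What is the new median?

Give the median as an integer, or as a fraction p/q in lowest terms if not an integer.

Answer: 19

Derivation:
Old list (sorted, length 10): [-14, -12, -8, -6, 15, 19, 30, 31, 32, 33]
Old median = 17
Insert x = 23
Old length even (10). Middle pair: indices 4,5 = 15,19.
New length odd (11). New median = single middle element.
x = 23: 6 elements are < x, 4 elements are > x.
New sorted list: [-14, -12, -8, -6, 15, 19, 23, 30, 31, 32, 33]
New median = 19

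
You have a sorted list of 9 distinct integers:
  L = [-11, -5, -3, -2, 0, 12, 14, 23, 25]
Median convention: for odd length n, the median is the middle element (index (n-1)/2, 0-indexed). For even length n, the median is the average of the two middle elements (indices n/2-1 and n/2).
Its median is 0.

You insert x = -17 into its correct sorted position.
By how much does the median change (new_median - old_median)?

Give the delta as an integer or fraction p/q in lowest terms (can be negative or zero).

Answer: -1

Derivation:
Old median = 0
After inserting x = -17: new sorted = [-17, -11, -5, -3, -2, 0, 12, 14, 23, 25]
New median = -1
Delta = -1 - 0 = -1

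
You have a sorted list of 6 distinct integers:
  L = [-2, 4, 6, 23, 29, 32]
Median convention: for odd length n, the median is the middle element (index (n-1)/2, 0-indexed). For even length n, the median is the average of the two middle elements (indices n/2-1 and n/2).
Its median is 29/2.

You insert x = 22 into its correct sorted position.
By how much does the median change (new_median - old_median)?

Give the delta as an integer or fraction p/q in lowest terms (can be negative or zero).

Old median = 29/2
After inserting x = 22: new sorted = [-2, 4, 6, 22, 23, 29, 32]
New median = 22
Delta = 22 - 29/2 = 15/2

Answer: 15/2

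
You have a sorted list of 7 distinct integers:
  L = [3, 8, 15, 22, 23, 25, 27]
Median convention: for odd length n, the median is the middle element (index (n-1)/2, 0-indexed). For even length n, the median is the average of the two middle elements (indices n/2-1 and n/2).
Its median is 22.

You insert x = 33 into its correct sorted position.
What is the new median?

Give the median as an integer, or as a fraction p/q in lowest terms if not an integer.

Answer: 45/2

Derivation:
Old list (sorted, length 7): [3, 8, 15, 22, 23, 25, 27]
Old median = 22
Insert x = 33
Old length odd (7). Middle was index 3 = 22.
New length even (8). New median = avg of two middle elements.
x = 33: 7 elements are < x, 0 elements are > x.
New sorted list: [3, 8, 15, 22, 23, 25, 27, 33]
New median = 45/2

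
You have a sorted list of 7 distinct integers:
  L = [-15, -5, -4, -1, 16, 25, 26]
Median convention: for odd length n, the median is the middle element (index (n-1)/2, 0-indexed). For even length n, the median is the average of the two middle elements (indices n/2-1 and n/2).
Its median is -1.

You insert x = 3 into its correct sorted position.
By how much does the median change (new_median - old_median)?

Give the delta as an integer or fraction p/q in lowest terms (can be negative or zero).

Old median = -1
After inserting x = 3: new sorted = [-15, -5, -4, -1, 3, 16, 25, 26]
New median = 1
Delta = 1 - -1 = 2

Answer: 2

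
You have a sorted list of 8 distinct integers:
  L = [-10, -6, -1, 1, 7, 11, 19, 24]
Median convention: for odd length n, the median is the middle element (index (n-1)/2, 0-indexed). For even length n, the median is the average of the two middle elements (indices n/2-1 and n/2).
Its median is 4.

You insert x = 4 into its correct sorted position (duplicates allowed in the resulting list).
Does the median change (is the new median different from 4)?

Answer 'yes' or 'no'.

Old median = 4
Insert x = 4
New median = 4
Changed? no

Answer: no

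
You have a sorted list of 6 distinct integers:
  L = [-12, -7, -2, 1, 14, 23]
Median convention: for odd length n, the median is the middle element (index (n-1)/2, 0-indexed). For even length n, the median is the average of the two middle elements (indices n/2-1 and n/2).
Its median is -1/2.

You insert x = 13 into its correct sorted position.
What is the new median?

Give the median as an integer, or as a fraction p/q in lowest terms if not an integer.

Answer: 1

Derivation:
Old list (sorted, length 6): [-12, -7, -2, 1, 14, 23]
Old median = -1/2
Insert x = 13
Old length even (6). Middle pair: indices 2,3 = -2,1.
New length odd (7). New median = single middle element.
x = 13: 4 elements are < x, 2 elements are > x.
New sorted list: [-12, -7, -2, 1, 13, 14, 23]
New median = 1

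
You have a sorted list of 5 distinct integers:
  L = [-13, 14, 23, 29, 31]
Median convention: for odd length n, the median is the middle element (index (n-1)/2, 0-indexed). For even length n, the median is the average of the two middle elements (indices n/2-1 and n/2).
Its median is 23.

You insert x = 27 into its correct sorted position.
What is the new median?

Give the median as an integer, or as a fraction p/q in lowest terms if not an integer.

Answer: 25

Derivation:
Old list (sorted, length 5): [-13, 14, 23, 29, 31]
Old median = 23
Insert x = 27
Old length odd (5). Middle was index 2 = 23.
New length even (6). New median = avg of two middle elements.
x = 27: 3 elements are < x, 2 elements are > x.
New sorted list: [-13, 14, 23, 27, 29, 31]
New median = 25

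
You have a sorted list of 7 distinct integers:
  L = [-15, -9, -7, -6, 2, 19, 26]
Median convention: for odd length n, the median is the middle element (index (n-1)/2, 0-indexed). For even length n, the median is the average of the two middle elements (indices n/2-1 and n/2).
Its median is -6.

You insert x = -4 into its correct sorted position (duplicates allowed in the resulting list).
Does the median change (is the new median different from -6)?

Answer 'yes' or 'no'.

Answer: yes

Derivation:
Old median = -6
Insert x = -4
New median = -5
Changed? yes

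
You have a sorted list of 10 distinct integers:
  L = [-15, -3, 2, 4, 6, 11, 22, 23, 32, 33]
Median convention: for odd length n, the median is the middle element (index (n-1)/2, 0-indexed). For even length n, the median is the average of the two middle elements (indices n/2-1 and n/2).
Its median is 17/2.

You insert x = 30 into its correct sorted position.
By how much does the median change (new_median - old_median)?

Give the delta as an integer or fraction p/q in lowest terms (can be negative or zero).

Old median = 17/2
After inserting x = 30: new sorted = [-15, -3, 2, 4, 6, 11, 22, 23, 30, 32, 33]
New median = 11
Delta = 11 - 17/2 = 5/2

Answer: 5/2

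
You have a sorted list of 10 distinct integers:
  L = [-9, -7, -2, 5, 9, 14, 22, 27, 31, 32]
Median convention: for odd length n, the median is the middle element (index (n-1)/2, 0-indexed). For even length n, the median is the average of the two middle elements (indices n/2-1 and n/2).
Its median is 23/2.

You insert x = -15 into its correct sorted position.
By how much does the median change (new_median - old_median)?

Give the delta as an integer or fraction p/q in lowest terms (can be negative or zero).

Answer: -5/2

Derivation:
Old median = 23/2
After inserting x = -15: new sorted = [-15, -9, -7, -2, 5, 9, 14, 22, 27, 31, 32]
New median = 9
Delta = 9 - 23/2 = -5/2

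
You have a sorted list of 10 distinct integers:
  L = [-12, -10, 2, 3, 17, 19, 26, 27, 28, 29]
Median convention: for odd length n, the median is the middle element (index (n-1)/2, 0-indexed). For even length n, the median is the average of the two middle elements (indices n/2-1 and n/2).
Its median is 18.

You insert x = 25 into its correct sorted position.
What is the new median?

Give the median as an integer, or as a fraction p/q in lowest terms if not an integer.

Old list (sorted, length 10): [-12, -10, 2, 3, 17, 19, 26, 27, 28, 29]
Old median = 18
Insert x = 25
Old length even (10). Middle pair: indices 4,5 = 17,19.
New length odd (11). New median = single middle element.
x = 25: 6 elements are < x, 4 elements are > x.
New sorted list: [-12, -10, 2, 3, 17, 19, 25, 26, 27, 28, 29]
New median = 19

Answer: 19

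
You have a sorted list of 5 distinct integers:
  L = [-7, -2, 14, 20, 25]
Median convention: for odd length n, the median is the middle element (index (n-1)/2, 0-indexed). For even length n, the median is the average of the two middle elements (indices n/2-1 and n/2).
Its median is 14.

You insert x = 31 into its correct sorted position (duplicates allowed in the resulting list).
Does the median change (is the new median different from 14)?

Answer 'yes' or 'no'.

Old median = 14
Insert x = 31
New median = 17
Changed? yes

Answer: yes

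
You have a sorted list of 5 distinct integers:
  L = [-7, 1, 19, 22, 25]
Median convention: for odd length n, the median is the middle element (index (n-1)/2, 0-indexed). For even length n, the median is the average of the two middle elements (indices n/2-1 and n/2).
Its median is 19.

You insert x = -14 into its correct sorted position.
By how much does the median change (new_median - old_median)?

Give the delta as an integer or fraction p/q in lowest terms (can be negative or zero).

Old median = 19
After inserting x = -14: new sorted = [-14, -7, 1, 19, 22, 25]
New median = 10
Delta = 10 - 19 = -9

Answer: -9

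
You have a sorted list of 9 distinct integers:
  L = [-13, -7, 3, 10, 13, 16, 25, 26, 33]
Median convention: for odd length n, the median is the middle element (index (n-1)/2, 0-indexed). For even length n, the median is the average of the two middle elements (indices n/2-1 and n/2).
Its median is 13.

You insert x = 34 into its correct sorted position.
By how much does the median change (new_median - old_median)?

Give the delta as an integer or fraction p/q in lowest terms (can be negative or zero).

Answer: 3/2

Derivation:
Old median = 13
After inserting x = 34: new sorted = [-13, -7, 3, 10, 13, 16, 25, 26, 33, 34]
New median = 29/2
Delta = 29/2 - 13 = 3/2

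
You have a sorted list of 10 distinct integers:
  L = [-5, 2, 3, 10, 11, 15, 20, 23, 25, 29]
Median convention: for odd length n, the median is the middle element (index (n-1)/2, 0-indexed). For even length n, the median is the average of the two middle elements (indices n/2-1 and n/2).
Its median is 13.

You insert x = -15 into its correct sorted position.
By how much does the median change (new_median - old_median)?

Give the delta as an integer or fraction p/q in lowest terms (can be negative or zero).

Answer: -2

Derivation:
Old median = 13
After inserting x = -15: new sorted = [-15, -5, 2, 3, 10, 11, 15, 20, 23, 25, 29]
New median = 11
Delta = 11 - 13 = -2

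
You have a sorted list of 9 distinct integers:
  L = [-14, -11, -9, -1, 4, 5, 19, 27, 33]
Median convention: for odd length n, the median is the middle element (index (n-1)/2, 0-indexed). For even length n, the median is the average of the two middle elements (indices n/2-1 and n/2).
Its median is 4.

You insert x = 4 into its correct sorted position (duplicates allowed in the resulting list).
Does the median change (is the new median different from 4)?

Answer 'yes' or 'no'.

Answer: no

Derivation:
Old median = 4
Insert x = 4
New median = 4
Changed? no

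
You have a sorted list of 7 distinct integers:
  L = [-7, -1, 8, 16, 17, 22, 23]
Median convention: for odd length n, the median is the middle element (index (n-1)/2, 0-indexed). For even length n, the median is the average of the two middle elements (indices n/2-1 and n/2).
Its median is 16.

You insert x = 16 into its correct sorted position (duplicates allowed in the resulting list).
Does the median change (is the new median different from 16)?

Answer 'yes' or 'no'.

Answer: no

Derivation:
Old median = 16
Insert x = 16
New median = 16
Changed? no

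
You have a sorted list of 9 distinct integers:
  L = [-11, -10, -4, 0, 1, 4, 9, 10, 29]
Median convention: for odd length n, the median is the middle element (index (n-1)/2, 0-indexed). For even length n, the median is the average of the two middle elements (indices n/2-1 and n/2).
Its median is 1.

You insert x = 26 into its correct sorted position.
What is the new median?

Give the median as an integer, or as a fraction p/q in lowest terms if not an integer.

Answer: 5/2

Derivation:
Old list (sorted, length 9): [-11, -10, -4, 0, 1, 4, 9, 10, 29]
Old median = 1
Insert x = 26
Old length odd (9). Middle was index 4 = 1.
New length even (10). New median = avg of two middle elements.
x = 26: 8 elements are < x, 1 elements are > x.
New sorted list: [-11, -10, -4, 0, 1, 4, 9, 10, 26, 29]
New median = 5/2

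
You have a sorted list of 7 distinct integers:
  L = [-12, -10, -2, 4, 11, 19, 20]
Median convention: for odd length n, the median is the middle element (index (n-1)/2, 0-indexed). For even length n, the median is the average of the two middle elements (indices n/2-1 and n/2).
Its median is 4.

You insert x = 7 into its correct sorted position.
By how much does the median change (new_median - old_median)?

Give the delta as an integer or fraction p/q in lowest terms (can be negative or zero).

Answer: 3/2

Derivation:
Old median = 4
After inserting x = 7: new sorted = [-12, -10, -2, 4, 7, 11, 19, 20]
New median = 11/2
Delta = 11/2 - 4 = 3/2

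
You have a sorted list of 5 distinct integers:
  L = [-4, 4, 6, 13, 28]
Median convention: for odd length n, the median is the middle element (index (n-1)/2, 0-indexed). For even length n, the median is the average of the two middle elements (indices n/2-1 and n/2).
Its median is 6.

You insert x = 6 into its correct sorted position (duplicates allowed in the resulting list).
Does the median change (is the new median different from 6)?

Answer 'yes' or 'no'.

Answer: no

Derivation:
Old median = 6
Insert x = 6
New median = 6
Changed? no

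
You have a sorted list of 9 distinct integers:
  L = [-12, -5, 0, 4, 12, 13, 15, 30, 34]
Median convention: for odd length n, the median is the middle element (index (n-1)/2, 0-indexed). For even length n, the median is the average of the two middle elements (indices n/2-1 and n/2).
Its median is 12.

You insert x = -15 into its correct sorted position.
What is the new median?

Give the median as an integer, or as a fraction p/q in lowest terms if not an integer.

Answer: 8

Derivation:
Old list (sorted, length 9): [-12, -5, 0, 4, 12, 13, 15, 30, 34]
Old median = 12
Insert x = -15
Old length odd (9). Middle was index 4 = 12.
New length even (10). New median = avg of two middle elements.
x = -15: 0 elements are < x, 9 elements are > x.
New sorted list: [-15, -12, -5, 0, 4, 12, 13, 15, 30, 34]
New median = 8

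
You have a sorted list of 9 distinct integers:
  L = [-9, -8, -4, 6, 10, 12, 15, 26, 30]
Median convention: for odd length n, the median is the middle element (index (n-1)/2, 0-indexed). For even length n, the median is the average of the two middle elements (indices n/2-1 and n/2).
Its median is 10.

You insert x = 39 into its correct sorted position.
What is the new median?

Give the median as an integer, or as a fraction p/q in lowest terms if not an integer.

Answer: 11

Derivation:
Old list (sorted, length 9): [-9, -8, -4, 6, 10, 12, 15, 26, 30]
Old median = 10
Insert x = 39
Old length odd (9). Middle was index 4 = 10.
New length even (10). New median = avg of two middle elements.
x = 39: 9 elements are < x, 0 elements are > x.
New sorted list: [-9, -8, -4, 6, 10, 12, 15, 26, 30, 39]
New median = 11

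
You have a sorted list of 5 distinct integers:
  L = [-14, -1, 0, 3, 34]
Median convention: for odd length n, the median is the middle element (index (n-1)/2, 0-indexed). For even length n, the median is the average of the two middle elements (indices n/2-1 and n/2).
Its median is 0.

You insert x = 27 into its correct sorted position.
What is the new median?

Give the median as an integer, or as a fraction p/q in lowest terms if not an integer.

Old list (sorted, length 5): [-14, -1, 0, 3, 34]
Old median = 0
Insert x = 27
Old length odd (5). Middle was index 2 = 0.
New length even (6). New median = avg of two middle elements.
x = 27: 4 elements are < x, 1 elements are > x.
New sorted list: [-14, -1, 0, 3, 27, 34]
New median = 3/2

Answer: 3/2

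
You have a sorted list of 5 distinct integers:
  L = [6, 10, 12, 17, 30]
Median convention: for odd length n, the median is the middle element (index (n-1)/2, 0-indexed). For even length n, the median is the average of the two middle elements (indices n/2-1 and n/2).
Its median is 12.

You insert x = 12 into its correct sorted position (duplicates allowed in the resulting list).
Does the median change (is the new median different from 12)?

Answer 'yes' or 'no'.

Old median = 12
Insert x = 12
New median = 12
Changed? no

Answer: no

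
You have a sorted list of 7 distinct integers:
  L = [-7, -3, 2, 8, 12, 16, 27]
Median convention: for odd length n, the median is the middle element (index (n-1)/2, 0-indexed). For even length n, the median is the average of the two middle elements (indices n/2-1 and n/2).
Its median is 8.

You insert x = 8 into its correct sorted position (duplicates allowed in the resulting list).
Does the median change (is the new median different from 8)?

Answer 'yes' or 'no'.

Answer: no

Derivation:
Old median = 8
Insert x = 8
New median = 8
Changed? no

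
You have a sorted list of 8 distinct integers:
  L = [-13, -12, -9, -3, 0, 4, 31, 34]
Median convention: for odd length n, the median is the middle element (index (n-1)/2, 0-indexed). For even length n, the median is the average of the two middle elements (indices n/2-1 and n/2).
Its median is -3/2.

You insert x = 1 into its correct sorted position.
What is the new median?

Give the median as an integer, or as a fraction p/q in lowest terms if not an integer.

Old list (sorted, length 8): [-13, -12, -9, -3, 0, 4, 31, 34]
Old median = -3/2
Insert x = 1
Old length even (8). Middle pair: indices 3,4 = -3,0.
New length odd (9). New median = single middle element.
x = 1: 5 elements are < x, 3 elements are > x.
New sorted list: [-13, -12, -9, -3, 0, 1, 4, 31, 34]
New median = 0

Answer: 0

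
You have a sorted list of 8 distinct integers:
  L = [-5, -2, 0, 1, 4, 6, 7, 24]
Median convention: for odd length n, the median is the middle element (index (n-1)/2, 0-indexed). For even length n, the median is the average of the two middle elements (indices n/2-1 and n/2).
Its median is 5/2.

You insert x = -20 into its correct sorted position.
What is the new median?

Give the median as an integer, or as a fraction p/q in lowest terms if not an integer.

Answer: 1

Derivation:
Old list (sorted, length 8): [-5, -2, 0, 1, 4, 6, 7, 24]
Old median = 5/2
Insert x = -20
Old length even (8). Middle pair: indices 3,4 = 1,4.
New length odd (9). New median = single middle element.
x = -20: 0 elements are < x, 8 elements are > x.
New sorted list: [-20, -5, -2, 0, 1, 4, 6, 7, 24]
New median = 1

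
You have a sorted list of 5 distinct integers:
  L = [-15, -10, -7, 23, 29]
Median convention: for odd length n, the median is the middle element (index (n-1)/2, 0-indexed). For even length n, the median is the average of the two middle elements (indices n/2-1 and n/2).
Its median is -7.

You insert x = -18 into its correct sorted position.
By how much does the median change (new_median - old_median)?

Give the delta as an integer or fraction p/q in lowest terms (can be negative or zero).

Answer: -3/2

Derivation:
Old median = -7
After inserting x = -18: new sorted = [-18, -15, -10, -7, 23, 29]
New median = -17/2
Delta = -17/2 - -7 = -3/2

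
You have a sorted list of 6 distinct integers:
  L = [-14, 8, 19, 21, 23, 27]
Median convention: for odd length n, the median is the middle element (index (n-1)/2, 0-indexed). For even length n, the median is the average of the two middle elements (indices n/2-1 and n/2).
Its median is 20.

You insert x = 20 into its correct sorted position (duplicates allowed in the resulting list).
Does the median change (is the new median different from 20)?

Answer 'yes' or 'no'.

Answer: no

Derivation:
Old median = 20
Insert x = 20
New median = 20
Changed? no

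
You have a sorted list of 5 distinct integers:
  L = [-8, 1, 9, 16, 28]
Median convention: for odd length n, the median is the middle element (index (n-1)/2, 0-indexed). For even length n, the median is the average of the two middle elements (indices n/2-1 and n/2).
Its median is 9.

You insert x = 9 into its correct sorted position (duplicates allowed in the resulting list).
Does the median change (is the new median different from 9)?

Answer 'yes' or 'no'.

Old median = 9
Insert x = 9
New median = 9
Changed? no

Answer: no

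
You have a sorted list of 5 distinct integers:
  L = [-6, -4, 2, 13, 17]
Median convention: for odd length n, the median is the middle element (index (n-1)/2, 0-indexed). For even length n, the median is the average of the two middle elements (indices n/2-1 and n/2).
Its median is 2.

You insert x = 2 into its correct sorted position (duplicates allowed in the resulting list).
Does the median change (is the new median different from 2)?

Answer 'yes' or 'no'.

Old median = 2
Insert x = 2
New median = 2
Changed? no

Answer: no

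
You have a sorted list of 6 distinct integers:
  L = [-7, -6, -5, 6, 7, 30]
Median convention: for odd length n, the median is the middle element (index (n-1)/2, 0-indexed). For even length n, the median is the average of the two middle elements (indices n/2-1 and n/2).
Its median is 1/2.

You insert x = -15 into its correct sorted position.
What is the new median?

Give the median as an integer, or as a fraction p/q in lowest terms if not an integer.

Answer: -5

Derivation:
Old list (sorted, length 6): [-7, -6, -5, 6, 7, 30]
Old median = 1/2
Insert x = -15
Old length even (6). Middle pair: indices 2,3 = -5,6.
New length odd (7). New median = single middle element.
x = -15: 0 elements are < x, 6 elements are > x.
New sorted list: [-15, -7, -6, -5, 6, 7, 30]
New median = -5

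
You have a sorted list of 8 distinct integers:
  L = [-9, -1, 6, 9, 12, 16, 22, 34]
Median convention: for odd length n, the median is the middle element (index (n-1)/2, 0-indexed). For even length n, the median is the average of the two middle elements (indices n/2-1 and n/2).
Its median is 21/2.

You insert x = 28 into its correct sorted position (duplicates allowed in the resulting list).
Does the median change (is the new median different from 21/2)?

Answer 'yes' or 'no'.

Old median = 21/2
Insert x = 28
New median = 12
Changed? yes

Answer: yes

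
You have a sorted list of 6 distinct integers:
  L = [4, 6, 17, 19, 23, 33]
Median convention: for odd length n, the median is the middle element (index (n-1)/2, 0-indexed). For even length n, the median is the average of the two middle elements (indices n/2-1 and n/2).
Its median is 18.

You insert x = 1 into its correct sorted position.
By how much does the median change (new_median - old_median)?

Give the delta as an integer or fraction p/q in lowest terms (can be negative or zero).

Old median = 18
After inserting x = 1: new sorted = [1, 4, 6, 17, 19, 23, 33]
New median = 17
Delta = 17 - 18 = -1

Answer: -1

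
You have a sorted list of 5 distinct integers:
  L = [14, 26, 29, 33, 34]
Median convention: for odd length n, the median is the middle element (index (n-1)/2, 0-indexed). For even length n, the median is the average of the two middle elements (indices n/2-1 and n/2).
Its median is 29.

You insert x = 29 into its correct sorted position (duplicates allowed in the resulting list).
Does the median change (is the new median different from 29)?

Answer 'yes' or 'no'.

Old median = 29
Insert x = 29
New median = 29
Changed? no

Answer: no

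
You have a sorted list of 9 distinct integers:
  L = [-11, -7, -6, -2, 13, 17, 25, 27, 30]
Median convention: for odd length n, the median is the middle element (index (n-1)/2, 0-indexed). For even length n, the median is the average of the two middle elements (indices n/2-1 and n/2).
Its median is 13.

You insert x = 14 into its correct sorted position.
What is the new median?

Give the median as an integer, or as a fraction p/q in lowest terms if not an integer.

Old list (sorted, length 9): [-11, -7, -6, -2, 13, 17, 25, 27, 30]
Old median = 13
Insert x = 14
Old length odd (9). Middle was index 4 = 13.
New length even (10). New median = avg of two middle elements.
x = 14: 5 elements are < x, 4 elements are > x.
New sorted list: [-11, -7, -6, -2, 13, 14, 17, 25, 27, 30]
New median = 27/2

Answer: 27/2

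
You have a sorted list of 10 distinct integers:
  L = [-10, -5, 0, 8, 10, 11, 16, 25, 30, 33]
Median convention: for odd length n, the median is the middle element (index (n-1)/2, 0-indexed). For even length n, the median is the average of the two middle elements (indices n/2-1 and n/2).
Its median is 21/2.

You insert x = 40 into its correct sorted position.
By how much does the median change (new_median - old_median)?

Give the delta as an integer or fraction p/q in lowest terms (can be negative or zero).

Answer: 1/2

Derivation:
Old median = 21/2
After inserting x = 40: new sorted = [-10, -5, 0, 8, 10, 11, 16, 25, 30, 33, 40]
New median = 11
Delta = 11 - 21/2 = 1/2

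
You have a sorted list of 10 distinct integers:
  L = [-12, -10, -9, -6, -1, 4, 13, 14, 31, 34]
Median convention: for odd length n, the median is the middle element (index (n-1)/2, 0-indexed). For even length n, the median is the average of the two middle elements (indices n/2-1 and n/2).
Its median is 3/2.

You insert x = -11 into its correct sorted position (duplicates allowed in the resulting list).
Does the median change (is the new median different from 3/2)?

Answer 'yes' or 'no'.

Answer: yes

Derivation:
Old median = 3/2
Insert x = -11
New median = -1
Changed? yes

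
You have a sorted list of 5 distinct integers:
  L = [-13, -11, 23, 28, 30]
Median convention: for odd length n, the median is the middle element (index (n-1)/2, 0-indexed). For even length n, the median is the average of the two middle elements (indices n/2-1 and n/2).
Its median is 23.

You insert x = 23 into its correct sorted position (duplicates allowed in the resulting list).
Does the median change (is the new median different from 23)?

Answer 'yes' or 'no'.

Answer: no

Derivation:
Old median = 23
Insert x = 23
New median = 23
Changed? no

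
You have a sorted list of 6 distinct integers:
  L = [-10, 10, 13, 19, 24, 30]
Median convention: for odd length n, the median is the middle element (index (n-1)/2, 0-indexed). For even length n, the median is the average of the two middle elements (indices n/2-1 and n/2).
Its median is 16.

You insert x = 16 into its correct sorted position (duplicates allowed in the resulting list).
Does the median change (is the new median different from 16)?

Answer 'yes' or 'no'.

Answer: no

Derivation:
Old median = 16
Insert x = 16
New median = 16
Changed? no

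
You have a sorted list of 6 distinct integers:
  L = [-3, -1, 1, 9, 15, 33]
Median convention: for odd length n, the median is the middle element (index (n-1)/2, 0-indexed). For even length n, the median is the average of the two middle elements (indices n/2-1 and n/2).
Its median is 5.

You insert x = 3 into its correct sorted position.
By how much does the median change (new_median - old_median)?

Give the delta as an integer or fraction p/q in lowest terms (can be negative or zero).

Old median = 5
After inserting x = 3: new sorted = [-3, -1, 1, 3, 9, 15, 33]
New median = 3
Delta = 3 - 5 = -2

Answer: -2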